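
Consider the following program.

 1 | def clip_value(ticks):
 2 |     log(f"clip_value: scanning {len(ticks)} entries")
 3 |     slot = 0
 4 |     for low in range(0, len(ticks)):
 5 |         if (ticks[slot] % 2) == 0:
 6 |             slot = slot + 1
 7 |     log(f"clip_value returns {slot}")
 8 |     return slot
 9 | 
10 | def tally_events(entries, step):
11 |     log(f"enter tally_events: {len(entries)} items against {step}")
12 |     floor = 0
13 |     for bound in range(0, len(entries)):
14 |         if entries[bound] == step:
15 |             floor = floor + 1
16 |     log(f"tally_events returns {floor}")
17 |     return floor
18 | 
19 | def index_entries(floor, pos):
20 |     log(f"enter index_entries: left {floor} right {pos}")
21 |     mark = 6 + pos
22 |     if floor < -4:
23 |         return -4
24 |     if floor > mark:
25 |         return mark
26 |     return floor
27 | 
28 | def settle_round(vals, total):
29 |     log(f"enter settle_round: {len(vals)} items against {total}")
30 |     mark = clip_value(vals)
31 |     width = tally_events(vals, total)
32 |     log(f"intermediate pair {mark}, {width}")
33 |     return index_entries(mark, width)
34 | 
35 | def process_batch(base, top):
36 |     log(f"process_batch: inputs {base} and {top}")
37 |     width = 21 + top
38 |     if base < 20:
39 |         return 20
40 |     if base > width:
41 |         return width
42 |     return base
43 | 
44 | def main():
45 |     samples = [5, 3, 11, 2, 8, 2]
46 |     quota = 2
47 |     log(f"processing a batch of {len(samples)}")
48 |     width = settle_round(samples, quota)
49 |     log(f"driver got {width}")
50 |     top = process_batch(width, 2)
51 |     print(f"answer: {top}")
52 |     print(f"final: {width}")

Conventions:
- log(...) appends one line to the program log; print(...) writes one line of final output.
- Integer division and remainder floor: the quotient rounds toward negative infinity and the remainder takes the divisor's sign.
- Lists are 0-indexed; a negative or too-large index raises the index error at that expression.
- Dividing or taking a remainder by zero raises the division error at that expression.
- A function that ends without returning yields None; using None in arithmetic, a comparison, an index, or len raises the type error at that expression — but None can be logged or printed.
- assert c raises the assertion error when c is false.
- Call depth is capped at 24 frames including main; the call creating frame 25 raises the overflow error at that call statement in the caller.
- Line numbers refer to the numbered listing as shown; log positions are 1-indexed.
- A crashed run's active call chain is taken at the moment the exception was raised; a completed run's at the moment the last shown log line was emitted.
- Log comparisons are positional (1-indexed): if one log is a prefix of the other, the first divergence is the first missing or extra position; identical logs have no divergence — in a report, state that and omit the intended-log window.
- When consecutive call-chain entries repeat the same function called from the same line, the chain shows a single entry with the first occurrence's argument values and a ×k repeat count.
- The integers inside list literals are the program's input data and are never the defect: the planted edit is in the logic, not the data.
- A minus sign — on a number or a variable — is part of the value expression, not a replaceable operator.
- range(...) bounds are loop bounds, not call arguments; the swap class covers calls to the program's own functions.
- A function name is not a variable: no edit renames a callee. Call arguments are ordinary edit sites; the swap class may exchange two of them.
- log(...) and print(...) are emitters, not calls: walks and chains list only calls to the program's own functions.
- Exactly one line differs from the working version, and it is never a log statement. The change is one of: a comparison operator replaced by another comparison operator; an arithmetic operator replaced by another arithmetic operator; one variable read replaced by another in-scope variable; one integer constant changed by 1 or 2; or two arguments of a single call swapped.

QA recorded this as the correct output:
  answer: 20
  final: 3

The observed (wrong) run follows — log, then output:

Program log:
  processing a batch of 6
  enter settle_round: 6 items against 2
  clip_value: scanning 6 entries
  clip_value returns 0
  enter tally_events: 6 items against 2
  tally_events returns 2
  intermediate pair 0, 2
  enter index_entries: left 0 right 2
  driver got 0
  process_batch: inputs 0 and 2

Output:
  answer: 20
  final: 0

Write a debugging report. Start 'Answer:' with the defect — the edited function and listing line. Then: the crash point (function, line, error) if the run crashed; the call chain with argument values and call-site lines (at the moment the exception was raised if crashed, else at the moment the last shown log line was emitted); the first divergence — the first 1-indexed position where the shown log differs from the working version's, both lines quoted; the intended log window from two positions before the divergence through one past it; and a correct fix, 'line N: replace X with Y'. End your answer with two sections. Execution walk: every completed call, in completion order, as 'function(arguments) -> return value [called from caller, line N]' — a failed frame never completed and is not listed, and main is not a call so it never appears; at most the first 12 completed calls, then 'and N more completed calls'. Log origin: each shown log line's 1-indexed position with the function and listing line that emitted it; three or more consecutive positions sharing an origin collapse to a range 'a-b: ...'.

Answer: the defect is in clip_value at line 5.
Core observation: The log first diverges at position 4: the faulty run prints 'clip_value returns 0' where the working version prints 'clip_value returns 3'.
Call chain: main -> process_batch(0, 2) (called at line 50).
First divergence: position 4 — the shown line 'clip_value returns 0' should read 'clip_value returns 3'.
Intended log window:
  2: enter settle_round: 6 items against 2
  3: clip_value: scanning 6 entries
  4: clip_value returns 3
  5: enter tally_events: 6 items against 2
Execution walk:
  clip_value([5, 3, 11, 2, 8, 2]) -> 0  [called from settle_round, line 30]
  tally_events([5, 3, 11, 2, 8, 2], 2) -> 2  [called from settle_round, line 31]
  index_entries(0, 2) -> 0  [called from settle_round, line 33]
  settle_round([5, 3, 11, 2, 8, 2], 2) -> 0  [called from main, line 48]
  process_batch(0, 2) -> 20  [called from main, line 50]
Origin of each log line:
  1: emitted by main (line 47)
  2: emitted by settle_round (line 29)
  3: emitted by clip_value (line 2)
  4: emitted by clip_value (line 7)
  5: emitted by tally_events (line 11)
  6: emitted by tally_events (line 16)
  7: emitted by settle_round (line 32)
  8: emitted by index_entries (line 20)
  9: emitted by main (line 49)
  10: emitted by process_batch (line 36)
A correct fix: line 5: replace `slot` with `low`.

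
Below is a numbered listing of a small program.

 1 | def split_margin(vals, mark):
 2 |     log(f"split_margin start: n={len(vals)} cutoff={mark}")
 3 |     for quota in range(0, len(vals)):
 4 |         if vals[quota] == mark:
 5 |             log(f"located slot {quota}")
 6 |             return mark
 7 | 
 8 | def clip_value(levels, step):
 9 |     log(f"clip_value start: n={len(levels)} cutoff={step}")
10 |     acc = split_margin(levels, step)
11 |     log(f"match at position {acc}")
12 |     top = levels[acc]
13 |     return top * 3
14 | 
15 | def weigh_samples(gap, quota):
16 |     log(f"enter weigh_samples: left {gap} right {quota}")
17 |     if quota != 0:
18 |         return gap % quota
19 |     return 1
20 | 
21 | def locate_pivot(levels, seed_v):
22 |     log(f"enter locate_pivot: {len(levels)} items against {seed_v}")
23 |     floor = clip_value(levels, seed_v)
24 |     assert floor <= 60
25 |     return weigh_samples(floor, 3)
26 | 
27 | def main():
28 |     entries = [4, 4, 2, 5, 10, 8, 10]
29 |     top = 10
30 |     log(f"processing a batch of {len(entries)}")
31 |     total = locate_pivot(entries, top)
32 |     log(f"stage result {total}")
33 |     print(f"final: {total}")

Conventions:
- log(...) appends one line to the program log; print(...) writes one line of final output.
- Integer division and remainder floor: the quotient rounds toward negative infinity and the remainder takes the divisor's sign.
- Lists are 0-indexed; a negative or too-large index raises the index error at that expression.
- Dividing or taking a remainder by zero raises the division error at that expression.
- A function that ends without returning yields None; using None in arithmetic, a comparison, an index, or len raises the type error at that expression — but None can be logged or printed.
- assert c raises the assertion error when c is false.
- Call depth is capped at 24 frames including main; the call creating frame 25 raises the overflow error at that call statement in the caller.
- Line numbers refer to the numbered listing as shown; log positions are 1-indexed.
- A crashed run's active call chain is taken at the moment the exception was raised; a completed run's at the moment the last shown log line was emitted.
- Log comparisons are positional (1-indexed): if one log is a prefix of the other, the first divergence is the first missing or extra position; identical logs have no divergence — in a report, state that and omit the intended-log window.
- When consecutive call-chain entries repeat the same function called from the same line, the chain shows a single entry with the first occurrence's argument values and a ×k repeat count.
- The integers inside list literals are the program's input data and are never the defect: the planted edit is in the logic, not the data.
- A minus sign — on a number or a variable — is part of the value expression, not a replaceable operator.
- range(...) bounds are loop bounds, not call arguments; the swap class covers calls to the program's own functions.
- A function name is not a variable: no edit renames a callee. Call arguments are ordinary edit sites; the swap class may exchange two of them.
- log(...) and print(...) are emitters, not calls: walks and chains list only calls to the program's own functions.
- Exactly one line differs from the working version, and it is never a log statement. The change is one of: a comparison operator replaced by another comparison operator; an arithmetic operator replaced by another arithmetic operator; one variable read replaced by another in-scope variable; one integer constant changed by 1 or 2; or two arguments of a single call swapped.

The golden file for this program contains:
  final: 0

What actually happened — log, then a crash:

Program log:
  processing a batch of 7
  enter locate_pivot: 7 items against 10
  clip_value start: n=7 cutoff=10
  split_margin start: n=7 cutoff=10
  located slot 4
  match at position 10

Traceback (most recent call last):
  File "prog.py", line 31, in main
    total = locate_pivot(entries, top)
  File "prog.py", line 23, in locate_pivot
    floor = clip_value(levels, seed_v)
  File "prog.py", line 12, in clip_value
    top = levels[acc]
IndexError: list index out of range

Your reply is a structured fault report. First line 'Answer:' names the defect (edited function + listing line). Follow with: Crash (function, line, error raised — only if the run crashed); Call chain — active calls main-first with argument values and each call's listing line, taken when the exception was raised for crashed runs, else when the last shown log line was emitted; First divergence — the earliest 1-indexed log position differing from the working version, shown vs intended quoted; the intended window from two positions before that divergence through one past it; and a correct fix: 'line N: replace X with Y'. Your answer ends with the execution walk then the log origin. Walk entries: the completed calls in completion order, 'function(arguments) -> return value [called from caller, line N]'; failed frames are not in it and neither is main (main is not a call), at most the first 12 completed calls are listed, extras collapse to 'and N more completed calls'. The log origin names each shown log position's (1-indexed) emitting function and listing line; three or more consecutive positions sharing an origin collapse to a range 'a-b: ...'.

Answer: the defect is in split_margin at line 6.
The tell: Position 6 is the first bad log line: 'match at position 10' should read 'match at position 4'.
Crash: clip_value, line 12, IndexError.
Call chain: main -> locate_pivot([4, 4, 2, 5, 10, 8, 10], 10) (called at line 31) -> clip_value([4, 4, 2, 5, 10, 8, 10], 10) (called at line 23).
First divergence: at position 6 the run shows 'match at position 10' where the working version logs 'match at position 4'.
Intended log window:
  4: split_margin start: n=7 cutoff=10
  5: located slot 4
  6: match at position 4
  7: enter weigh_samples: left 30 right 3
Execution walk:
  split_margin([4, 4, 2, 5, 10, 8, 10], 10) -> 10  [called from clip_value, line 10]
Log line origins:
  1: from main, line 30
  2: from locate_pivot, line 22
  3: from clip_value, line 9
  4: from split_margin, line 2
  5: from split_margin, line 5
  6: from clip_value, line 11
A correct fix: line 6: replace `mark` with `quota`.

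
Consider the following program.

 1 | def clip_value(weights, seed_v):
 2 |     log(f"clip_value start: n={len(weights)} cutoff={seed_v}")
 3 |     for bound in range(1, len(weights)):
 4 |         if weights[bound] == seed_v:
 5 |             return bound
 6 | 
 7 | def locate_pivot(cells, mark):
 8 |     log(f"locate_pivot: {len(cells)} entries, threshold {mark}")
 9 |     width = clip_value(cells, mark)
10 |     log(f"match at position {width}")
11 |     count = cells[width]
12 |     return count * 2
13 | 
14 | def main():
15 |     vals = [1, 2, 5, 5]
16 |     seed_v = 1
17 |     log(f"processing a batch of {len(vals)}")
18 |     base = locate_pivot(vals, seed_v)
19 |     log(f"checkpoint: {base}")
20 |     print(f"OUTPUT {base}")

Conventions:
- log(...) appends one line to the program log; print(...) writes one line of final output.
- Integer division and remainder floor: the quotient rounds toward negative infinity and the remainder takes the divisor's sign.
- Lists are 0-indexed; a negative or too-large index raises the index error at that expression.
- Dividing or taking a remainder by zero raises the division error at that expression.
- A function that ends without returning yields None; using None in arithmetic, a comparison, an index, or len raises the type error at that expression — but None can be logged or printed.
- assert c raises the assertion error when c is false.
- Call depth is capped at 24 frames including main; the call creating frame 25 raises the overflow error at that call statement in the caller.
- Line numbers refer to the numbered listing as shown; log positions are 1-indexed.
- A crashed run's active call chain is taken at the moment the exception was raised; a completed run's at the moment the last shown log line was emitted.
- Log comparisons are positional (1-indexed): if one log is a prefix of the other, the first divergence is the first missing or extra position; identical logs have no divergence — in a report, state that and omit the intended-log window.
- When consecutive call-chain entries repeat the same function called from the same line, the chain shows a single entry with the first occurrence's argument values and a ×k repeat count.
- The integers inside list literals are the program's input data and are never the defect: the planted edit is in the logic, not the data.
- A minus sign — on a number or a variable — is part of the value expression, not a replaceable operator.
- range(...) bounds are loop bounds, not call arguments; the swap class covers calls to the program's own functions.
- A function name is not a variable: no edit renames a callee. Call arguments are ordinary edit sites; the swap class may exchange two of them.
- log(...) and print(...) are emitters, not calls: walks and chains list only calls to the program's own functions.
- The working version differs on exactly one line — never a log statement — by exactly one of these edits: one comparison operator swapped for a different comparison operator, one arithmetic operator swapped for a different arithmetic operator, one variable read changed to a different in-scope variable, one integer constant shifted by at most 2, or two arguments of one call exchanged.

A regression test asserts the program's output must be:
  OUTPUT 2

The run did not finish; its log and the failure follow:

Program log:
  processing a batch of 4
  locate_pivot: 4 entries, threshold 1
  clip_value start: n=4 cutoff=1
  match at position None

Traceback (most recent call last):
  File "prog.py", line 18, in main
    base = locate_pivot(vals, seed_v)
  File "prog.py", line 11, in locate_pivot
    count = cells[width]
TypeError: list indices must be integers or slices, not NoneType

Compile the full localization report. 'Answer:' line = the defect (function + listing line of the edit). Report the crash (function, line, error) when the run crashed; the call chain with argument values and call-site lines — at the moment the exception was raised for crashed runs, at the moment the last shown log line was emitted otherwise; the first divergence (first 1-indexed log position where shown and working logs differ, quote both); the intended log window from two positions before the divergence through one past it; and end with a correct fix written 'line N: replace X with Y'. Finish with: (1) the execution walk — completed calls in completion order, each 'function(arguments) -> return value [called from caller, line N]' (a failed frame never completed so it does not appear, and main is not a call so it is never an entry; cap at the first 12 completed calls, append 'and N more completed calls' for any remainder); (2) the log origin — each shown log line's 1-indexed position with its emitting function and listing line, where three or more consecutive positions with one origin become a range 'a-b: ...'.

Answer: the defect is in clip_value at line 3.
Key fact: At log position 4 the runs split — shown 'match at position None', but the working version logs 'match at position 0'.
Crash: locate_pivot, line 11, TypeError.
Call chain: main -> locate_pivot([1, 2, 5, 5], 1) (called at line 18).
First divergence: position 4 — shown 'match at position None', intended 'match at position 0'.
Intended log window:
  2: locate_pivot: 4 entries, threshold 1
  3: clip_value start: n=4 cutoff=1
  4: match at position 0
  5: checkpoint: 2
Execution walk:
  clip_value([1, 2, 5, 5], 1) -> None  [called from locate_pivot, line 9]
Log origins:
  1: logged in main at line 17
  2: logged in locate_pivot at line 8
  3: logged in clip_value at line 2
  4: logged in locate_pivot at line 10
A correct fix: line 3: replace `1` with `0`.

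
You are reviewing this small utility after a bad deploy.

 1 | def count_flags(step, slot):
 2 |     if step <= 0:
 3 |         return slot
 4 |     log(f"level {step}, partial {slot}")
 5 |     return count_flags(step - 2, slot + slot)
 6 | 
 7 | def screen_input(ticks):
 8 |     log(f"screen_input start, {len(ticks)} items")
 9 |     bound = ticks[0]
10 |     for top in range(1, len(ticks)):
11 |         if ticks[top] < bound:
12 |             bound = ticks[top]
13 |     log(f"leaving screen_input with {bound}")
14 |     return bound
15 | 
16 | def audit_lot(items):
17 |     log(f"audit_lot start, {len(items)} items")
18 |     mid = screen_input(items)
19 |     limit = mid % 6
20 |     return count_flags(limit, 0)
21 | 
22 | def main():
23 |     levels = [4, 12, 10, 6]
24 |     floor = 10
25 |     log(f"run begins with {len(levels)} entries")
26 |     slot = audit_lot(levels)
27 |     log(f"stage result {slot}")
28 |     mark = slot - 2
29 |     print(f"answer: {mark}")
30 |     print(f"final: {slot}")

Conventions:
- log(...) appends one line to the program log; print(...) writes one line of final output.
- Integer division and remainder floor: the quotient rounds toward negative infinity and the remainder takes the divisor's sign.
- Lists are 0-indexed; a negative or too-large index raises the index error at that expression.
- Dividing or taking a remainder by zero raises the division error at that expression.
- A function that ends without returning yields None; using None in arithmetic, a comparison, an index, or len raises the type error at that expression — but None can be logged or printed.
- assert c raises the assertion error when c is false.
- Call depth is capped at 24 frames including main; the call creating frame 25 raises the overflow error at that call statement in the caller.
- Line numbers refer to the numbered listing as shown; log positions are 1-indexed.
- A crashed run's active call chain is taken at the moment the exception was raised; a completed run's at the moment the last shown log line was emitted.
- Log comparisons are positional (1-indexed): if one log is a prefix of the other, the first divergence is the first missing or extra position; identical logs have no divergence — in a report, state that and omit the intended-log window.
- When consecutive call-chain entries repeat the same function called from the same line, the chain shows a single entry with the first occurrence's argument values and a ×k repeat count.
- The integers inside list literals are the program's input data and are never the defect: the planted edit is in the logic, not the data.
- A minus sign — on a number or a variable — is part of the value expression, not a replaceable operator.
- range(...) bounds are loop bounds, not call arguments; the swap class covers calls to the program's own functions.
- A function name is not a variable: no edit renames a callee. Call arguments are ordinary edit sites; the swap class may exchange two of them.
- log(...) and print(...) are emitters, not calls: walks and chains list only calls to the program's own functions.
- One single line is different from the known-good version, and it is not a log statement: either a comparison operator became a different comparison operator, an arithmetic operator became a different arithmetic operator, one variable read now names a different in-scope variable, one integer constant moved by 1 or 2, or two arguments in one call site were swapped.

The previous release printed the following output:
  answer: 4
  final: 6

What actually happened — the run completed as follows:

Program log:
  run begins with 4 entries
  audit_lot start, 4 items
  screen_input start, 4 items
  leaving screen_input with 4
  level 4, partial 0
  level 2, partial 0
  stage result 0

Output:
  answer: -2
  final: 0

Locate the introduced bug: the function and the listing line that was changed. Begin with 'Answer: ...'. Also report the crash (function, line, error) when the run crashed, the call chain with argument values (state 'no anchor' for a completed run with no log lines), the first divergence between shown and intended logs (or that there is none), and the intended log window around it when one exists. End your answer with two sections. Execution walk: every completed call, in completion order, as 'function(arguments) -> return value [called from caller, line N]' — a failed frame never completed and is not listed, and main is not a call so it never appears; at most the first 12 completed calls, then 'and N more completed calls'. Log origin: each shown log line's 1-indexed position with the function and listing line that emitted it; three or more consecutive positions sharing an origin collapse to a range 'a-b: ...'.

Answer: the defect is in count_flags at line 5.
Key fact: The log first diverges at position 6: the faulty run prints 'level 2, partial 0' where the working version prints 'level 2, partial 4'.
Call chain: main.
First divergence: position 6; shown 'level 2, partial 0' vs intended 'level 2, partial 4'.
Intended log window:
  4: leaving screen_input with 4
  5: level 4, partial 0
  6: level 2, partial 4
  7: stage result 6
Execution walk:
  screen_input([4, 12, 10, 6]) -> 4  [called from audit_lot, line 18]
  count_flags(0, 0) -> 0  [called from count_flags, line 5]
  count_flags(2, 0) -> 0  [called from count_flags, line 5]
  count_flags(4, 0) -> 0  [called from audit_lot, line 20]
  audit_lot([4, 12, 10, 6]) -> 0  [called from main, line 26]
Log line origins:
  1 — main, line 25
  2 — audit_lot, line 17
  3 — screen_input, line 8
  4 — screen_input, line 13
  5 — count_flags, line 4
  6 — count_flags, line 4
  7 — main, line 27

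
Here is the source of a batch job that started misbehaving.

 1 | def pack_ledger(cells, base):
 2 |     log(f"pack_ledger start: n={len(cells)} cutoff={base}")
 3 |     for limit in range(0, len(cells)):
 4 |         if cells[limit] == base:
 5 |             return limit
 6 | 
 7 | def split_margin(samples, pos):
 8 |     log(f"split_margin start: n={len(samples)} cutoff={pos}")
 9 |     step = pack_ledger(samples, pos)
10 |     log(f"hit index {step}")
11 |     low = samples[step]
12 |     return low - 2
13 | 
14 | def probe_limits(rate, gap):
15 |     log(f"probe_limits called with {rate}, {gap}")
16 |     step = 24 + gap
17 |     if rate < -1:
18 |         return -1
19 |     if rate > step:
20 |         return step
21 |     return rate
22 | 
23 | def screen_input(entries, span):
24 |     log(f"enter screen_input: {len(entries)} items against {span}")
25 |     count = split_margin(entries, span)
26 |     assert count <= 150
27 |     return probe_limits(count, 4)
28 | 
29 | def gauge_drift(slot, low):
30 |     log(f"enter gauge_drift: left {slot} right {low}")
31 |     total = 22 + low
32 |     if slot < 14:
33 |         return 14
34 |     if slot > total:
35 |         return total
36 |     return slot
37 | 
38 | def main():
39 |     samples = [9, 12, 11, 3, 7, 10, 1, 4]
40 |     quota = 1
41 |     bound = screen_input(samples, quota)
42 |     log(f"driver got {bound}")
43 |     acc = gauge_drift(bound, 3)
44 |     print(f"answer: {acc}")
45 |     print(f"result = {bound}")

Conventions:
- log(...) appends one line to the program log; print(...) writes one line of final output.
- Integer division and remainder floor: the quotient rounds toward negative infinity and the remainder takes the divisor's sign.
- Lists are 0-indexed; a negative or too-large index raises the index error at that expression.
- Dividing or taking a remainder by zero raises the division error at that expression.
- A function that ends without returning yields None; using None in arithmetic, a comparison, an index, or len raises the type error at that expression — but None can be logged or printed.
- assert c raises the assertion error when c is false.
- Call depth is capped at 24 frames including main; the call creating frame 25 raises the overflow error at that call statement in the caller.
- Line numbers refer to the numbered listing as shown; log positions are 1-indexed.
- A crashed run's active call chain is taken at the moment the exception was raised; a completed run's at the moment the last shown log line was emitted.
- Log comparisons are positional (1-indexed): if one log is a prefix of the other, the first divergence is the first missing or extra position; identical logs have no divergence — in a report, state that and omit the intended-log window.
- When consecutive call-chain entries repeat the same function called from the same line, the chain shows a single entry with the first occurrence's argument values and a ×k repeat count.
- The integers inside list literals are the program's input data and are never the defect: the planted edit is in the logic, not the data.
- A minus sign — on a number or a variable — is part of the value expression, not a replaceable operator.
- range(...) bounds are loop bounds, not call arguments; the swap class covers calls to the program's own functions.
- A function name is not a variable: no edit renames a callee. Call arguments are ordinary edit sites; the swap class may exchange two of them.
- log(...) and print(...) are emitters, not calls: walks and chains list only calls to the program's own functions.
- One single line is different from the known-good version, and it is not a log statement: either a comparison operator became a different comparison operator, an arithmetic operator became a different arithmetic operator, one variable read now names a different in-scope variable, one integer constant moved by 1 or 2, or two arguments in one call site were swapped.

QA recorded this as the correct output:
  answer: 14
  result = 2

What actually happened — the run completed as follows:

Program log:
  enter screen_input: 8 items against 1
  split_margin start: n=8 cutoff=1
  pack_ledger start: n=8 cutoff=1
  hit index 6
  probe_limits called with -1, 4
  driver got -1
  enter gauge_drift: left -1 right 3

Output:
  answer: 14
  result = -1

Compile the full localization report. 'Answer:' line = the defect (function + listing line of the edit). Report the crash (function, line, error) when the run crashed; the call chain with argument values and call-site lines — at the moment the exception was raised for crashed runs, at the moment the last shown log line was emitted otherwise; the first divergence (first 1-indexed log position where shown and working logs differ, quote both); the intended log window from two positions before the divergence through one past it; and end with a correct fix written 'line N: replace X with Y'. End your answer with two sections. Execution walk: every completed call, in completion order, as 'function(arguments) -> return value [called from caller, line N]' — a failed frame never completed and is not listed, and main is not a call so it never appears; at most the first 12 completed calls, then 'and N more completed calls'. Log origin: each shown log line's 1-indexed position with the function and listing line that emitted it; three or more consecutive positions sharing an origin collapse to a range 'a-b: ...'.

Answer: the defect is in split_margin at line 12.
Key observation: Everything matches until log position 5, which reads 'probe_limits called with -1, 4' in place of 'probe_limits called with 2, 4'.
Call chain: main -> gauge_drift(-1, 3) (called at line 43).
First divergence: at position 5 the run shows 'probe_limits called with -1, 4' where the working version logs 'probe_limits called with 2, 4'.
Intended log window:
  3: pack_ledger start: n=8 cutoff=1
  4: hit index 6
  5: probe_limits called with 2, 4
  6: driver got 2
Execution walk:
  pack_ledger([9, 12, 11, 3, 7, 10, 1, 4], 1) -> 6  [called from split_margin, line 9]
  split_margin([9, 12, 11, 3, 7, 10, 1, 4], 1) -> -1  [called from screen_input, line 25]
  probe_limits(-1, 4) -> -1  [called from screen_input, line 27]
  screen_input([9, 12, 11, 3, 7, 10, 1, 4], 1) -> -1  [called from main, line 41]
  gauge_drift(-1, 3) -> 14  [called from main, line 43]
Log line origins:
  1 — screen_input, line 24
  2 — split_margin, line 8
  3 — pack_ledger, line 2
  4 — split_margin, line 10
  5 — probe_limits, line 15
  6 — main, line 42
  7 — gauge_drift, line 30
A correct fix: line 12: replace `-` with `*`.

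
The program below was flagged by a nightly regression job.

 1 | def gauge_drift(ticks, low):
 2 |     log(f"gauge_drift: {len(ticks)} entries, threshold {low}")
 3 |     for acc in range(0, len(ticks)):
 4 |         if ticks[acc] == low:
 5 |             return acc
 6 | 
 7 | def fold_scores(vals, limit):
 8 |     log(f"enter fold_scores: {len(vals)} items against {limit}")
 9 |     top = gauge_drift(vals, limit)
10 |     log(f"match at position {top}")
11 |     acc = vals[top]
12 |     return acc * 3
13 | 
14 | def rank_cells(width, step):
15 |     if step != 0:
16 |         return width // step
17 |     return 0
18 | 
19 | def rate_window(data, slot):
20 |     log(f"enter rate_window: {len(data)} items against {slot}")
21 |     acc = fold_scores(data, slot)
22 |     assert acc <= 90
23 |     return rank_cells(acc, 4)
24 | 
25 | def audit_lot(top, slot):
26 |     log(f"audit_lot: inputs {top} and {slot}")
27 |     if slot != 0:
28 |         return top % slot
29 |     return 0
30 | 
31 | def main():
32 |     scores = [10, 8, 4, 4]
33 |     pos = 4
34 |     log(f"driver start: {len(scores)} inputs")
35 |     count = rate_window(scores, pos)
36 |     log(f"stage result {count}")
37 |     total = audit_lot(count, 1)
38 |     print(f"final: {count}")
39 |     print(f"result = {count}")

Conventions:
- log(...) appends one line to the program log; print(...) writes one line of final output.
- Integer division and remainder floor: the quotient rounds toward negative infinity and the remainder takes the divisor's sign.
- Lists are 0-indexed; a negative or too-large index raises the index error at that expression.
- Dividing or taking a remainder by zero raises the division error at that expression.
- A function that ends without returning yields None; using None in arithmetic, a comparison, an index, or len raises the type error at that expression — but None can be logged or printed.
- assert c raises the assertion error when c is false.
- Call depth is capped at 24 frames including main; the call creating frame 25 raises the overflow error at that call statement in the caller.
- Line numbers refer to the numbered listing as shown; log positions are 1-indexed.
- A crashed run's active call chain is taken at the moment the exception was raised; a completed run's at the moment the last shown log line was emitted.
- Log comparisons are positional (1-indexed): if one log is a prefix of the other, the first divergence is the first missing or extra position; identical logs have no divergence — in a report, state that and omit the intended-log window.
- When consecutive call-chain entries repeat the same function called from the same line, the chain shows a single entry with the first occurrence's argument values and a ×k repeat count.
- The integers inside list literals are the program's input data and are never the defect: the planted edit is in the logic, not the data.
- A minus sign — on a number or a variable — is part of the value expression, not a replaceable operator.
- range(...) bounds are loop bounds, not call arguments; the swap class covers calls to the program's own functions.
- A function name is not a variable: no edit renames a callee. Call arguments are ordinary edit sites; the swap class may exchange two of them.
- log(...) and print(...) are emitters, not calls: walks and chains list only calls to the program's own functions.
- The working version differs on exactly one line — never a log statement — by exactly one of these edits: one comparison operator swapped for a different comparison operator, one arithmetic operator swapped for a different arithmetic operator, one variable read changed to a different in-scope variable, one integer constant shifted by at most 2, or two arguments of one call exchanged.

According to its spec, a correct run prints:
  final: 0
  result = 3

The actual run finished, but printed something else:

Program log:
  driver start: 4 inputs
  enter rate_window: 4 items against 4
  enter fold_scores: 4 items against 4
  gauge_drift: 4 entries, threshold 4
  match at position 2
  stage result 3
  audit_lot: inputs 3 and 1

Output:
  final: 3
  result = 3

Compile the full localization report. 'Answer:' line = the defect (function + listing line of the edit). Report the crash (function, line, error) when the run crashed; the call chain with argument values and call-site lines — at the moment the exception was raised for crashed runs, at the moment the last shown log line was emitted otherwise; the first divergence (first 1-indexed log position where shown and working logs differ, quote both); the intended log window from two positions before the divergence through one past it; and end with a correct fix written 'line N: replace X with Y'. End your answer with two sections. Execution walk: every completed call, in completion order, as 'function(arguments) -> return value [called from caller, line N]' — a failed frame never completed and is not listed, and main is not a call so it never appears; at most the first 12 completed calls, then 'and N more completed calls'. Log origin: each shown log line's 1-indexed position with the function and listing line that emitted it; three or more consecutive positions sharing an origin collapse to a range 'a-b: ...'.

Answer: the defect is in main at line 38.
Key observation: No log line changed; the fault shows up purely in the output.
Call chain: main -> audit_lot(3, 1) (called at line 37).
First divergence: there is none — every log position agrees.
Execution walk:
  gauge_drift([10, 8, 4, 4], 4) -> 2  [called from fold_scores, line 9]
  fold_scores([10, 8, 4, 4], 4) -> 12  [called from rate_window, line 21]
  rank_cells(12, 4) -> 3  [called from rate_window, line 23]
  rate_window([10, 8, 4, 4], 4) -> 3  [called from main, line 35]
  audit_lot(3, 1) -> 0  [called from main, line 37]
Origin of each log line:
  1 — main, line 34
  2 — rate_window, line 20
  3 — fold_scores, line 8
  4 — gauge_drift, line 2
  5 — fold_scores, line 10
  6 — main, line 36
  7 — audit_lot, line 26
A correct fix: line 38: replace `count` with `total`.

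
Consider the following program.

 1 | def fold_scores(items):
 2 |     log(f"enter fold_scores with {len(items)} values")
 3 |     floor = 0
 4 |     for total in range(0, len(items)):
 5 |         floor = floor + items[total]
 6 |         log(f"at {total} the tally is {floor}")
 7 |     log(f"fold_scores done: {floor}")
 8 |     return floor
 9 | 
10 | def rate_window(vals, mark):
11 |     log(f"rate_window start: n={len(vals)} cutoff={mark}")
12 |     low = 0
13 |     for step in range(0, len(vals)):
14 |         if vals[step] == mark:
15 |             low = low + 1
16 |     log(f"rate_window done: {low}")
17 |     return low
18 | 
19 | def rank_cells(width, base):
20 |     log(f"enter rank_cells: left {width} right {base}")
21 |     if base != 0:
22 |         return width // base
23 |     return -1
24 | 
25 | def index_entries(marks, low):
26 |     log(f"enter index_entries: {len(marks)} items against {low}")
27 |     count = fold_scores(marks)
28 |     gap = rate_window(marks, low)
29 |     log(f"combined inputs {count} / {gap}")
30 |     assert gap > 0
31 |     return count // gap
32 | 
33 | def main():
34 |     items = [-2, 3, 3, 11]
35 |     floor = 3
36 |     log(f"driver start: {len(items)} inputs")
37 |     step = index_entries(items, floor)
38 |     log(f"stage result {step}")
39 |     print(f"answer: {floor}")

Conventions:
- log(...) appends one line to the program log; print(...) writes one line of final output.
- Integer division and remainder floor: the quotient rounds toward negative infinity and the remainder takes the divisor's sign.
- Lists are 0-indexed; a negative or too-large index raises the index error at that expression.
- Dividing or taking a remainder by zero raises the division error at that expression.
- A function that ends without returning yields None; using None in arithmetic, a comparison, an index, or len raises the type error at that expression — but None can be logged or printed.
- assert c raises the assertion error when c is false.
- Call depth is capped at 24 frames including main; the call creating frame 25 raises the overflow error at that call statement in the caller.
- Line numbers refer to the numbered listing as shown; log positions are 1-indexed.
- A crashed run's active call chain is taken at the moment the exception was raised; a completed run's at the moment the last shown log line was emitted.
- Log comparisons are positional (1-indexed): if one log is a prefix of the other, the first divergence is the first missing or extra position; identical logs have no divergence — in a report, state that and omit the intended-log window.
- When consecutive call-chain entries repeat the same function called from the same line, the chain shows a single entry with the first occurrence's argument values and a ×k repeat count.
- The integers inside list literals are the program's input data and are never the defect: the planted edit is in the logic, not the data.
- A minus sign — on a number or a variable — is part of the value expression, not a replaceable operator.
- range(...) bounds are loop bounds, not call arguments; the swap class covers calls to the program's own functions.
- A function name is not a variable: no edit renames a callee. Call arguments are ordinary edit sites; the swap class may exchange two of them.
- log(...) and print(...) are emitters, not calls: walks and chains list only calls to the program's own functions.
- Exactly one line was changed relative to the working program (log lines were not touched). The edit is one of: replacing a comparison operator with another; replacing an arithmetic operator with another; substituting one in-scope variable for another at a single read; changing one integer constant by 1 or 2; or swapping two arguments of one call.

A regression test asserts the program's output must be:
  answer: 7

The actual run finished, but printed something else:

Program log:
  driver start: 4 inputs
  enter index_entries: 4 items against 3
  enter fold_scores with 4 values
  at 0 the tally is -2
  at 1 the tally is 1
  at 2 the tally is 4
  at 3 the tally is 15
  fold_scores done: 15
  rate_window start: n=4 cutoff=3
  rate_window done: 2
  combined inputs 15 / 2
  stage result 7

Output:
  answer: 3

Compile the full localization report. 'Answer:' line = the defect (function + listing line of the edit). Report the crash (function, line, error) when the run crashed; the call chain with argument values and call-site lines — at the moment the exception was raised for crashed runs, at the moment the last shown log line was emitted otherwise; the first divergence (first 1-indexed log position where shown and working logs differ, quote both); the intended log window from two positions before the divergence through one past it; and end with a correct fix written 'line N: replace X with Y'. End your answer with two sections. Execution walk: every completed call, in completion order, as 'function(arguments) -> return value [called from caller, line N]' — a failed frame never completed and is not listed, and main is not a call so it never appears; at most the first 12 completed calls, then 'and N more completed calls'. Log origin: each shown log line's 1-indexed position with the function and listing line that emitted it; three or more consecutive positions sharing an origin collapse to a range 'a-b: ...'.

Answer: the defect is in main at line 39.
Key fact: Nothing in the log betrays the bug — only the output does.
Call chain: main.
First divergence: none; the two logs match at every position.
Execution walk:
  fold_scores([-2, 3, 3, 11]) -> 15  [called from index_entries, line 27]
  rate_window([-2, 3, 3, 11], 3) -> 2  [called from index_entries, line 28]
  index_entries([-2, 3, 3, 11], 3) -> 7  [called from main, line 37]
Log origins:
  1: logged in main at line 36
  2: logged in index_entries at line 26
  3: logged in fold_scores at line 2
  4-7: logged in fold_scores at line 6
  8: logged in fold_scores at line 7
  9: logged in rate_window at line 11
  10: logged in rate_window at line 16
  11: logged in index_entries at line 29
  12: logged in main at line 38
A correct fix: line 39: replace `floor` with `step`.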